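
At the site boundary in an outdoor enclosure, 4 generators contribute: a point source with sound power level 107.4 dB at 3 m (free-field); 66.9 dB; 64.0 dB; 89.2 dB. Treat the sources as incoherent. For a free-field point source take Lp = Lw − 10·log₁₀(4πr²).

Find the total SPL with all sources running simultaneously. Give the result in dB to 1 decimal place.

Source at 3 m: Lp = 107.4 − 10·log₁₀(4π·3²) = 107.4 − 10·log₁₀(113.097) = 86.9 dB.
Σ 10^(Lᵢ/10) = 1.329e+09.
L_total = 10·log₁₀(1.329e+09) = 91.2 dB.

91.2 dB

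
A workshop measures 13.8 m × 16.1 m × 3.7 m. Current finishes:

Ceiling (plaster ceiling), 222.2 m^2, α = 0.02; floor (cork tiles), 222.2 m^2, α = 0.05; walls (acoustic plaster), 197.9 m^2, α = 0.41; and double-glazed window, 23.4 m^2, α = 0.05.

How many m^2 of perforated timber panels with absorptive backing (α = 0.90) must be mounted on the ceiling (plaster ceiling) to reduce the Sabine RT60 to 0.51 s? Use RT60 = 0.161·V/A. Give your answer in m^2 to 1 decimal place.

Summing Sᵢαᵢ: 4.444 + 11.110 + 81.139 + 1.170 → A₁ = 97.863 sabins.
V = 822.066 m³. Target absorption A₂ = 0.161 × 822.066 / 0.51 = 259.515 sabins.
ΔA needed = 259.515 − 97.863 = 161.652 sabins.
Each m^2 of panel replacing the ceiling (plaster ceiling) adds (0.90 − 0.02) = 0.88 sabins.
Area = ΔA/Δα = 161.652/0.88 = 183.7 m^2.

183.7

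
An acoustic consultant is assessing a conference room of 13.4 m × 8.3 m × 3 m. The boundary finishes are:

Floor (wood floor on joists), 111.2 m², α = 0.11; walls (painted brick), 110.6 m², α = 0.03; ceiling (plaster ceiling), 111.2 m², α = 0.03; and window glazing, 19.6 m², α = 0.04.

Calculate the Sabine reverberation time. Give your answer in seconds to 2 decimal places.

2.73 seconds

Equivalent absorption area: A = 111.2·0.11 + 110.6·0.03 + 111.2·0.03 + 19.6·0.04 = 19.670 m².
Volume V = 13.4 × 8.3 × 3 = 333.66 m³.
RT60 = 0.161 · V / A = 0.161 × 333.66 / 19.670 = 2.73 s.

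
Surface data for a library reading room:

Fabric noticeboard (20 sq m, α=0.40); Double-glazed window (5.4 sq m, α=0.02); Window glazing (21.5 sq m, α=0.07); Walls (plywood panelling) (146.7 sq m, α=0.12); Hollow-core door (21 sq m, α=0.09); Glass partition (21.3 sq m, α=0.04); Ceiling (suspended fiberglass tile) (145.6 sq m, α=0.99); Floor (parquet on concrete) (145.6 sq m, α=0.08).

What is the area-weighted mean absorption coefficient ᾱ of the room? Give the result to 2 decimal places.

Total surface area S = 527.1 sq m.
Σ(Sᵢαᵢ) = 20*0.40 + 5.4*0.02 + 21.5*0.07 + 146.7*0.12 + 21*0.09 + 21.3*0.04 + 145.6*0.99 + 145.6*0.08 = 185.751.
ᾱ = A/S = 0.35.

0.35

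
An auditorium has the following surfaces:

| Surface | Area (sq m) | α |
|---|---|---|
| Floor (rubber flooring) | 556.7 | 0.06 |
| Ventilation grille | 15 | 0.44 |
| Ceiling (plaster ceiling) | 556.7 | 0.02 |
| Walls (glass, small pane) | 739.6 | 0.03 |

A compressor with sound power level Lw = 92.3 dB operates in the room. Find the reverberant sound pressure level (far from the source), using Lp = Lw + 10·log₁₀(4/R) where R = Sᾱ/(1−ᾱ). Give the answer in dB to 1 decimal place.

A = 73.324 sabins; S = 1868.0 sq m.
ᾱ = 73.324/1868.0 = 0.0393; R = Sᾱ/(1−ᾱ) = 73.324/(1−0.0393) = 76.324 sq m.
Lp = 92.3 + 10·log₁₀(4/76.324) = 92.3 + (-12.81) = 79.5 dB.

79.5 dB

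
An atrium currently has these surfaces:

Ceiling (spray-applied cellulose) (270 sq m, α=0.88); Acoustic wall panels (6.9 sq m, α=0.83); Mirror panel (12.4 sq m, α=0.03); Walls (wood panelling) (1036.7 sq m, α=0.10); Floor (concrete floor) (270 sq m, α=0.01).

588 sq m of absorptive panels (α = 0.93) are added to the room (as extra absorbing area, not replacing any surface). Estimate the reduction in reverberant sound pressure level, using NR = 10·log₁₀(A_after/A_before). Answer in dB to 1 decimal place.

Summing Sᵢαᵢ: 237.600 + 5.727 + 0.372 + 103.670 + 2.700 → A_before = 350.069 sabins.
Added absorption = 588 × 0.93 = 546.840 sabins.
A_after = 350.069 + 546.840 = 896.909 sabins.
NR = 10·log₁₀(896.909/350.069) = 4.1 dB.

4.1 dB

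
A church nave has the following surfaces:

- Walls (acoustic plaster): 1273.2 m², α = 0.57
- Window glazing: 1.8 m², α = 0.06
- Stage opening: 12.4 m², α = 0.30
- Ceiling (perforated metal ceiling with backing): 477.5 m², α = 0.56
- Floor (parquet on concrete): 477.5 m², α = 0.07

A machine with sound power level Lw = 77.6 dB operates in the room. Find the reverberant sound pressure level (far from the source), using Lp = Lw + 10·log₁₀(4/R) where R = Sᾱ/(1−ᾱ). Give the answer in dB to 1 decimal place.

50.8 dB

A = 1030.377 sabins; S = 2242.4 m².
ᾱ = 1030.377/2242.4 = 0.4595; R = Sᾱ/(1−ᾱ) = 1030.377/(1−0.4595) = 1906.340 m².
Lp = 77.6 + 10·log₁₀(4/1906.340) = 77.6 + (-26.78) = 50.8 dB.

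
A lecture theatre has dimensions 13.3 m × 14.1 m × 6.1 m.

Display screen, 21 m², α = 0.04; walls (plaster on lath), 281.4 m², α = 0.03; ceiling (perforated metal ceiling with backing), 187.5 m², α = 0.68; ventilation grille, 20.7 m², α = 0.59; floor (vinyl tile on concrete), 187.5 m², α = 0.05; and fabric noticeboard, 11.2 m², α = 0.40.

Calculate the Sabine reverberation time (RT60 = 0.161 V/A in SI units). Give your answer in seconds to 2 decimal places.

Equivalent absorption area: A = 21·0.04 + 281.4·0.03 + 187.5·0.68 + 20.7·0.59 + 187.5·0.05 + 11.2·0.40 = 162.850 m².
Room volume: 1143.933 m³.
Sabine: RT60 = 0.161 × 1143.933 / 162.850 = 1.13 s.

1.13 sec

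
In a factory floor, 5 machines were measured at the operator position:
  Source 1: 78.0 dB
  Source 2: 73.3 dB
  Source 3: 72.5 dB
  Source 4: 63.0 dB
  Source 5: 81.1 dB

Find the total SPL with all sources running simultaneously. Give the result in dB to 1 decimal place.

83.7 dB

Sum in the linear (power) domain: Σ 10^(Lᵢ/10) = 10^(78.0/10) + 10^(73.3/10) + 10^(72.5/10) + 10^(63.0/10) + 10^(81.1/10) = 2.331e+08.
L_total = 10·log₁₀(2.331e+08) = 83.7 dB.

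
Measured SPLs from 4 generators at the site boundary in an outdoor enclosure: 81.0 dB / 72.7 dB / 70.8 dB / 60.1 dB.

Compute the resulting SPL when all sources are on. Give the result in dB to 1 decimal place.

Σ 10^(Lᵢ/10) = 1.576e+08.
L_total = 10·log₁₀(1.576e+08) = 82.0 dB.

82.0 dB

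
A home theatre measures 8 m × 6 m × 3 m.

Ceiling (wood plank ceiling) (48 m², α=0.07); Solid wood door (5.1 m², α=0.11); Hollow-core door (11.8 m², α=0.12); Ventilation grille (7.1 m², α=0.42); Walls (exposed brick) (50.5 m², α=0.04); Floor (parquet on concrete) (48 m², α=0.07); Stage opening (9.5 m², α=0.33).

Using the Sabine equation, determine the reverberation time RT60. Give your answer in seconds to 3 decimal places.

Summing Sᵢαᵢ: 3.360 + 0.561 + 1.416 + 2.982 + 2.020 + 3.360 + 3.135 → A = 16.834 sabins.
Room volume: 144 m³.
RT60 = 0.161 · V / A = 0.161 × 144 / 16.834 = 1.377 s.

1.377 s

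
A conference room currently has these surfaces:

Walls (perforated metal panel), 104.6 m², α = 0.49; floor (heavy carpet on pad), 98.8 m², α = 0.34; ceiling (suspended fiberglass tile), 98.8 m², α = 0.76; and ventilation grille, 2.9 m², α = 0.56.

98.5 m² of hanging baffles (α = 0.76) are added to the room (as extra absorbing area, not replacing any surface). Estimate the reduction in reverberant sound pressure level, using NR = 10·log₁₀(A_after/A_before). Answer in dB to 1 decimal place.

Total absorption A_before = 104.6·0.49 + 98.8·0.34 + 98.8·0.76 + 2.9·0.56
  = 51.254 + 33.592 + 75.088 + 1.624 = 161.558 m² sabins.
Treatment contributes 98.5·0.76 = 74.860 sabins.
New total A_after = 236.418 sabins.
Reduction = 10 log₁₀(A_after/A_before) = 10 log₁₀(1.4634) = 1.7 dB.

1.7 dB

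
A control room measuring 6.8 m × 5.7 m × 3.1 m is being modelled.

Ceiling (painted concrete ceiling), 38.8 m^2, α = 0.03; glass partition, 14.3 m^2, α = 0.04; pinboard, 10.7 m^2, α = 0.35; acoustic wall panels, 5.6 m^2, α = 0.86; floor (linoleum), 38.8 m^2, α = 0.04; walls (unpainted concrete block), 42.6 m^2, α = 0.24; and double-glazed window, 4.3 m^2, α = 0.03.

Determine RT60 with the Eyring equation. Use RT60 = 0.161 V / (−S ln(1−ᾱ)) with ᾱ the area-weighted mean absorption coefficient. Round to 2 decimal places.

S = Σ Sᵢ = 155.1 m^2.
Σ(Sᵢαᵢ) = 38.8·0.03 + 14.3·0.04 + 10.7·0.35 + 5.6·0.86 + 38.8·0.04 + 42.6·0.24 + 4.3·0.03 = 22.202.
Mean coefficient ᾱ = A/S = 0.1431.
Eyring denominator: −S ln(1−ᾱ) = 23.953.
V = 6.8 × 5.7 × 3.1 = 120.156 m³.
RT60 = 0.161 × 120.156 / 23.953 = 0.81 s.

0.81 seconds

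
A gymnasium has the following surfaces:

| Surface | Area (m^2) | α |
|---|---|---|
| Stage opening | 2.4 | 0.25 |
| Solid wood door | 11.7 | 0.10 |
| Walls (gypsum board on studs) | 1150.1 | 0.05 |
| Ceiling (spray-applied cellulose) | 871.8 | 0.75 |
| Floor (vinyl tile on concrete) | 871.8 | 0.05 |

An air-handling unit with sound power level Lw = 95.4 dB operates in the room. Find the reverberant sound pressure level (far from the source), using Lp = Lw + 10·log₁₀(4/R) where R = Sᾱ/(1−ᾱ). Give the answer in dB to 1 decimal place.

71.3 dB

Σ(Sᵢαᵢ) = 2.4×0.25 + 11.7×0.10 + 1150.1×0.05 + 871.8×0.75 + 871.8×0.05 = 756.715; total area S = 2907.8 m^2.
ᾱ = 756.715/2907.8 = 0.2602; R = Sᾱ/(1−ᾱ) = 756.715/(1−0.2602) = 1022.864 m^2.
Lp = Lw + 10 log₁₀(4/R) = 95.4 -24.08 = 71.3 dB.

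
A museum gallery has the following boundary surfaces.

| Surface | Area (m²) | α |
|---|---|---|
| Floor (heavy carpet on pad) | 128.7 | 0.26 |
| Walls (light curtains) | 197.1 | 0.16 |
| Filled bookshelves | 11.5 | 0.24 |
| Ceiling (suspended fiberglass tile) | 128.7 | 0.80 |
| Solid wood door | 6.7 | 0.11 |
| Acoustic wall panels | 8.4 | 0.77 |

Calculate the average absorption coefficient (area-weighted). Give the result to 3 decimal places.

0.370

S = Σ Sᵢ = 128.7 + 197.1 + 11.5 + 128.7 + 6.7 + 8.4 = 481.1 m².
Σ(Sᵢαᵢ) = 128.7×0.26 + 197.1×0.16 + 11.5×0.24 + 128.7×0.80 + 6.7×0.11 + 8.4×0.77 = 177.923.
ᾱ = A/S = 0.370.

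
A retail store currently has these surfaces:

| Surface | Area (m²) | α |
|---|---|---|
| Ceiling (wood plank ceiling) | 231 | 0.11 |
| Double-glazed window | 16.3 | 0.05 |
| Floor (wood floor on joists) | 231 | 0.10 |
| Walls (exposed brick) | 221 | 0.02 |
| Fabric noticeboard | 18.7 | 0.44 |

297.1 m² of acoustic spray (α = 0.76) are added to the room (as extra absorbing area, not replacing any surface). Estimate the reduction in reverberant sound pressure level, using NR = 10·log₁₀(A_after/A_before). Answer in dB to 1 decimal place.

6.7 dB

Total absorption A_before = 231·0.11 + 16.3·0.05 + 231·0.10 + 221·0.02 + 18.7·0.44
  = 25.410 + 0.815 + 23.100 + 4.420 + 8.228 = 61.973 m² sabins.
Added absorption = 297.1 × 0.76 = 225.796 sabins.
A_after = 61.973 + 225.796 = 287.769 sabins.
NR = 10·log₁₀(287.769/61.973) = 6.7 dB.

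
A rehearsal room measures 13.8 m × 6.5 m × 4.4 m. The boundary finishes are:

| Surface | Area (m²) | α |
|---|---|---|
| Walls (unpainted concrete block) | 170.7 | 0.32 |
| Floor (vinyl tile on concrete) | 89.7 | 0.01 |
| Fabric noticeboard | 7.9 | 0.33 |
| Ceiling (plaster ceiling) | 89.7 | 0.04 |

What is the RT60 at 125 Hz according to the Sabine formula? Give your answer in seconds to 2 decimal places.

1.03 seconds

Summing Sᵢαᵢ: 54.624 + 0.897 + 2.607 + 3.588 → A = 61.716 sabins.
Room volume: 394.68 m³.
RT60 = 0.161 · V / A = 0.161 × 394.68 / 61.716 = 1.03 s.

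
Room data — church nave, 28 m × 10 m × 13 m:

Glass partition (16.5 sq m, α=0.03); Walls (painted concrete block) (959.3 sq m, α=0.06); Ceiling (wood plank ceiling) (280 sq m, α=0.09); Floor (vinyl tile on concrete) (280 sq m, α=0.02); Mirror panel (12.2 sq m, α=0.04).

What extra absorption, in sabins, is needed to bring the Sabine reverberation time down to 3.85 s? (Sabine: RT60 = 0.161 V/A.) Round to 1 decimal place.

A₁ = Σ Sᵢαᵢ = 16.5*0.03 + 959.3*0.06 + 280*0.09 + 280*0.02 + 12.2*0.04 = 89.341 sabins.
V = 3640 m³. Required absorption A₂ = 0.161 × 3640 / 3.85 = 152.218 sabins.
Additional absorption ΔA = 152.218 − 89.341 = 62.9 sabins.

62.9 sabins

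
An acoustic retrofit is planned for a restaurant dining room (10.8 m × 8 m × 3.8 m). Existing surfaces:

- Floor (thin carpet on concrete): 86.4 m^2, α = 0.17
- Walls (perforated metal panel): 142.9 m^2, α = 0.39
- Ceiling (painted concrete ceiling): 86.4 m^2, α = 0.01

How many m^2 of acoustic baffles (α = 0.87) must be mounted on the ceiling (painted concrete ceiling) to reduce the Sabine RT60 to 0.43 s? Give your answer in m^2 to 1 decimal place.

60.1

A₁ = Σ Sᵢαᵢ = 86.4*0.17 + 142.9*0.39 + 86.4*0.01 = 71.283 sabins.
V = 328.32 m³. Target absorption A₂ = 0.161 × 328.32 / 0.43 = 122.929 sabins.
ΔA needed = 122.929 − 71.283 = 51.646 sabins.
Net gain per m^2: Δα = 0.87 − 0.01 = 0.86.
Panel area = 51.646 / 0.86 = 60.1 m^2.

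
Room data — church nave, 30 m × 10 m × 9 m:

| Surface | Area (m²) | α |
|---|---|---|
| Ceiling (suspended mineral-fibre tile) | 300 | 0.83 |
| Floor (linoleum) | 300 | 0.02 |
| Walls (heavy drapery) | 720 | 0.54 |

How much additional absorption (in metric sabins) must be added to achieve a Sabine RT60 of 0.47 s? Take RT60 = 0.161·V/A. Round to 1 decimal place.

Total absorption A₁ = 300·0.83 + 300·0.02 + 720·0.54
  = 249.000 + 6.000 + 388.800 = 643.800 m² sabins.
For T = 0.47 s, need A₂ = 0.161·V/T = 0.161·2700/0.47 = 924.894 sabins.
ΔA = A₂ − A₁ = 924.894 − 643.800 = 281.1 sabins.

281.1 sabins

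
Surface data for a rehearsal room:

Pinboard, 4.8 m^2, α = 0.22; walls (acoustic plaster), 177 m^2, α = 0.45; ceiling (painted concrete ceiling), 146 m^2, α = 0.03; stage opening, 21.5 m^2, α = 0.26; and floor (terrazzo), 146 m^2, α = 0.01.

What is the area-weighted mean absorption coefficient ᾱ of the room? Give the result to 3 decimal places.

S = Σ Sᵢ = 4.8 + 177 + 146 + 21.5 + 146 = 495.3 m^2.
A = 4.8·0.22 + 177·0.45 + 146·0.03 + 21.5·0.26 + 146·0.01 = 92.136 sabins.
ᾱ = A/S = 0.186.

0.186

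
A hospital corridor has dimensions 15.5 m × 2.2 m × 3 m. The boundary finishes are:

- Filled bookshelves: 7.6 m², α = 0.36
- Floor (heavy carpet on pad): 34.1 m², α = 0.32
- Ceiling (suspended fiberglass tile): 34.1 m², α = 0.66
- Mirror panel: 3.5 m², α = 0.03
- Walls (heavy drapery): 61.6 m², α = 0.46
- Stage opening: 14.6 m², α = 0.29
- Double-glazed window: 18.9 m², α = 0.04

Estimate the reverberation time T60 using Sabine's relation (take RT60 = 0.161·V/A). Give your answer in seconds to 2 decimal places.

Summing Sᵢαᵢ: 2.736 + 10.912 + 22.506 + 0.105 + 28.336 + 4.234 + 0.756 → A = 69.585 sabins.
Volume V = 15.5 × 2.2 × 3 = 102.3 m³.
RT60 = 0.161 · V / A = 0.161 × 102.3 / 69.585 = 0.24 s.

0.24 s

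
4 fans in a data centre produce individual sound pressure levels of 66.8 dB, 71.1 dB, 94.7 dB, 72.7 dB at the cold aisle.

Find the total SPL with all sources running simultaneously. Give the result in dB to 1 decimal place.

Sum in the linear (power) domain: Σ 10^(Lᵢ/10) = 10^(66.8/10) + 10^(71.1/10) + 10^(94.7/10) + 10^(72.7/10) = 2.987e+09.
Combined level = 10 log₁₀(2.987e+09) = 94.8 dB.

94.8 dB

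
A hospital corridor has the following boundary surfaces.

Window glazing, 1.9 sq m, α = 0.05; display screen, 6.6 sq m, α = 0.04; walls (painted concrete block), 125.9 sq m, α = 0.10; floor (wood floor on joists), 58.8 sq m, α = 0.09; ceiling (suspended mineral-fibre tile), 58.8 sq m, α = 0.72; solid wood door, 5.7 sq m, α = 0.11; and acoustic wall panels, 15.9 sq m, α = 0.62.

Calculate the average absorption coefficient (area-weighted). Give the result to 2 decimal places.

0.26

Total surface area S = 273.6 sq m.
Σ(Sᵢαᵢ) = 1.9×0.05 + 6.6×0.04 + 125.9×0.10 + 58.8×0.09 + 58.8×0.72 + 5.7×0.11 + 15.9×0.62 = 71.062.
ᾱ = 71.062 / 273.6 = 0.26.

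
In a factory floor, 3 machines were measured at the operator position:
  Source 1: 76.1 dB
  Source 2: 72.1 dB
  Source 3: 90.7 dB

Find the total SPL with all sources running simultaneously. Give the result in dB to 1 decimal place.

90.9 dB

Sum in the linear (power) domain: Σ 10^(Lᵢ/10) = 10^(76.1/10) + 10^(72.1/10) + 10^(90.7/10) = 1.232e+09.
Combined level = 10 log₁₀(1.232e+09) = 90.9 dB.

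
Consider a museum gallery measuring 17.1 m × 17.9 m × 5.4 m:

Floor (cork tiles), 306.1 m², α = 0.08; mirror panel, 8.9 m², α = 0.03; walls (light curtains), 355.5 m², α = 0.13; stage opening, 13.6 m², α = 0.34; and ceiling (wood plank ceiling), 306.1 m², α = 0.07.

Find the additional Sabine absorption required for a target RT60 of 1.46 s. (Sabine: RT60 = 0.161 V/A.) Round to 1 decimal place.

Total absorption A₁ = 306.1×0.08 + 8.9×0.03 + 355.5×0.13 + 13.6×0.34 + 306.1×0.07
  = 24.488 + 0.267 + 46.215 + 4.624 + 21.427 = 97.021 m² sabins.
Target A₂ = 0.161·1652.886/1.46 = 182.270 sabins (V = 1652.886 m³).
Additional absorption ΔA = 182.270 − 97.021 = 85.2 sabins.

85.2 sabins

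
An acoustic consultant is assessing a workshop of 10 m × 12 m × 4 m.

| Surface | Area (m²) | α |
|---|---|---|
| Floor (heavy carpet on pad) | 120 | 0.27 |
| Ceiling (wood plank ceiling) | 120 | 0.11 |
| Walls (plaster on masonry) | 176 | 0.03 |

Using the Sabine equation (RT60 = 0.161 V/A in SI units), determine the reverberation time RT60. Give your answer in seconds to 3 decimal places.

1.519 s

Total absorption A = 120·0.27 + 120·0.11 + 176·0.03
  = 32.400 + 13.200 + 5.280 = 50.880 m² sabins.
Room volume: 480 m³.
Sabine: RT60 = 0.161 × 480 / 50.880 = 1.519 s.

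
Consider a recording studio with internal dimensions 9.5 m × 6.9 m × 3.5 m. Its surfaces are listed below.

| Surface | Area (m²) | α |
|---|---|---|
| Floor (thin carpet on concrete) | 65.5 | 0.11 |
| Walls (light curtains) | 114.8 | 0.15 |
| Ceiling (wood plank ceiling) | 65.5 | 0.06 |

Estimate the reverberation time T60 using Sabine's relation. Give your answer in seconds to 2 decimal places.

1.30 s

Summing Sᵢαᵢ: 7.205 + 17.220 + 3.930 → A = 28.355 sabins.
Room volume: 229.425 m³.
Sabine: RT60 = 0.161 × 229.425 / 28.355 = 1.30 s.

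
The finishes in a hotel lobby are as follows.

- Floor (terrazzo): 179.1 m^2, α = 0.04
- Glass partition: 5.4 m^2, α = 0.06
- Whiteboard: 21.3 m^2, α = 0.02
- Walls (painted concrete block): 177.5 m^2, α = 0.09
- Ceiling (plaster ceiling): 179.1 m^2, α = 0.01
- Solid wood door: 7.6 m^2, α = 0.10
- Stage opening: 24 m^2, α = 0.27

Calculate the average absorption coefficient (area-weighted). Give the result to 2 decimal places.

0.06

S = Σ Sᵢ = 179.1 + 5.4 + 21.3 + 177.5 + 179.1 + 7.6 + 24 = 594.0 m^2.
A = 179.1*0.04 + 5.4*0.06 + 21.3*0.02 + 177.5*0.09 + 179.1*0.01 + 7.6*0.10 + 24*0.27 = 32.920 sabins.
ᾱ = 32.920 / 594.0 = 0.06.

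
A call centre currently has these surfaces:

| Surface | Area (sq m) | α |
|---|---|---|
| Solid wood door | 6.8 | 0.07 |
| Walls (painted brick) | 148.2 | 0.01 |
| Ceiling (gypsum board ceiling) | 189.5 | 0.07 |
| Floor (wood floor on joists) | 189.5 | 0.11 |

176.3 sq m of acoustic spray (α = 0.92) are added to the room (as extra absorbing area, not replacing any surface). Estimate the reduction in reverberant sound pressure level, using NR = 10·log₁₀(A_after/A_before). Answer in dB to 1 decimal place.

7.4 dB

Equivalent absorption area: A_before = 6.8×0.07 + 148.2×0.01 + 189.5×0.07 + 189.5×0.11 = 36.068 sq m.
Treatment contributes 176.3·0.92 = 162.196 sabins.
New total A_after = 198.264 sabins.
Reduction = 10 log₁₀(A_after/A_before) = 10 log₁₀(5.4970) = 7.4 dB.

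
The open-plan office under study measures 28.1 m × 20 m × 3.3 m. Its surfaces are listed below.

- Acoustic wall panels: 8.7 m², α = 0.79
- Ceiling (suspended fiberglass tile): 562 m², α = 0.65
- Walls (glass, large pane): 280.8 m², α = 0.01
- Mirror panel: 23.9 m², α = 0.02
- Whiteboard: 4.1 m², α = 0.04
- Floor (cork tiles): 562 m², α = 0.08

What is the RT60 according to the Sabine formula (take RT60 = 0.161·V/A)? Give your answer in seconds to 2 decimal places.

Total absorption A = 8.7×0.79 + 562×0.65 + 280.8×0.01 + 23.9×0.02 + 4.1×0.04 + 562×0.08
  = 6.873 + 365.300 + 2.808 + 0.478 + 0.164 + 44.960 = 420.583 m² sabins.
Room volume: 1854.6 m³.
Sabine: RT60 = 0.161 × 1854.6 / 420.583 = 0.71 s.

0.71 seconds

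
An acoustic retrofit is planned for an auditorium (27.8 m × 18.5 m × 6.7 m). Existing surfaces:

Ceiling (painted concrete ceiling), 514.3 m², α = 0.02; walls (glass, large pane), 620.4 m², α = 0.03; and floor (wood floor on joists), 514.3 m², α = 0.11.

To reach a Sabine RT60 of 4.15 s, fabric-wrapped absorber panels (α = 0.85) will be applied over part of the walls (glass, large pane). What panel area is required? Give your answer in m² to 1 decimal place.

Summing Sᵢαᵢ: 10.286 + 18.612 + 56.573 → A₁ = 85.471 sabins.
V = 3445.81 m³. Target absorption A₂ = 0.161 × 3445.81 / 4.15 = 133.681 sabins.
Absorption to add: 133.681 − 85.471 = 48.210 sabins.
Each m² of panel replacing the walls (glass, large pane) adds (0.85 − 0.03) = 0.82 sabins.
Panel area = 48.210 / 0.82 = 58.8 m².

58.8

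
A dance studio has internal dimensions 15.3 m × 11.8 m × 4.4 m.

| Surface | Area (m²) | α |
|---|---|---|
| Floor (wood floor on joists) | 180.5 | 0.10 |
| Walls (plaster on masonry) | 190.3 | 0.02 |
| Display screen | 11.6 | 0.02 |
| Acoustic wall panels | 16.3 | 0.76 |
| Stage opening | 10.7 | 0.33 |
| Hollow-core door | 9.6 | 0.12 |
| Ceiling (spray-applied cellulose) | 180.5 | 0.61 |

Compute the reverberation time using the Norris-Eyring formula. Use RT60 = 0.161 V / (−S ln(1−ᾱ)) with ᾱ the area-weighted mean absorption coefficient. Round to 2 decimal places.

0.75 s

Total surface area S = 180.5 + 190.3 + 11.6 + 16.3 + 10.7 + 9.6 + 180.5 = 599.5 m².
Absorption A = 180.5·0.10 + 190.3·0.02 + 11.6·0.02 + 16.3·0.76 + 10.7·0.33 + 9.6·0.12 + 180.5·0.61 = 149.264 sabins.
Mean coefficient ᾱ = A/S = 0.2490.
−S·ln(1−ᾱ) = −599.5 × ln(1 − 0.2490) = 171.667.
V = 15.3 × 11.8 × 4.4 = 794.376 m³.
T = 0.161·V/[−S·ln(1−ᾱ)] = 0.161·794.376/171.667 = 0.75 s.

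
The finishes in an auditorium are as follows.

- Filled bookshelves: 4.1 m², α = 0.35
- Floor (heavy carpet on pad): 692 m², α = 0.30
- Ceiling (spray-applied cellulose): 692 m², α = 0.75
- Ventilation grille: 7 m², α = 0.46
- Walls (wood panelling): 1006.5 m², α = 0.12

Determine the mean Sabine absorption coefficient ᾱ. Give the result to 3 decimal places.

0.355

Total surface area S = 2401.6 m².
A = 4.1×0.35 + 692×0.30 + 692×0.75 + 7×0.46 + 1006.5×0.12 = 852.035 sabins.
ᾱ = A/S = 0.355.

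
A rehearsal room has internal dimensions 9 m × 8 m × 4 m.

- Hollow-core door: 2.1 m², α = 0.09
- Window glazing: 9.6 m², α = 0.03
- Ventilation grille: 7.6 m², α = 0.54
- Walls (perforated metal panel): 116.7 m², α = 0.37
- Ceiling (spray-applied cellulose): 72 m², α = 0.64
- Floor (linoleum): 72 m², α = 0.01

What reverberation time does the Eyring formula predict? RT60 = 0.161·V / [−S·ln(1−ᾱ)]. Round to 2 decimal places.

0.40 s

Total surface area S = 2.1 + 9.6 + 7.6 + 116.7 + 72 + 72 = 280.0 m².
Σ(Sᵢαᵢ) = 2.1×0.09 + 9.6×0.03 + 7.6×0.54 + 116.7×0.37 + 72×0.64 + 72×0.01 = 94.560.
ᾱ = 94.560 / 280.0 = 0.3377.
Eyring denominator: −S ln(1−ᾱ) = 115.370.
V = 9 × 8 × 4 = 288 m³.
T = 0.161·V/[−S·ln(1−ᾱ)] = 0.161·288/115.370 = 0.40 s.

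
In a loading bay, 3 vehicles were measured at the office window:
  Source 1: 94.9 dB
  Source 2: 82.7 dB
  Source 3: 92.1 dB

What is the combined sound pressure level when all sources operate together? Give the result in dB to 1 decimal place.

96.9 dB

Converting to relative power and adding: 10^(94.9/10) + 10^(82.7/10) + 10^(92.1/10) = 4.898e+09.
Back to dB: 10·log₁₀ Σ = 96.9 dB.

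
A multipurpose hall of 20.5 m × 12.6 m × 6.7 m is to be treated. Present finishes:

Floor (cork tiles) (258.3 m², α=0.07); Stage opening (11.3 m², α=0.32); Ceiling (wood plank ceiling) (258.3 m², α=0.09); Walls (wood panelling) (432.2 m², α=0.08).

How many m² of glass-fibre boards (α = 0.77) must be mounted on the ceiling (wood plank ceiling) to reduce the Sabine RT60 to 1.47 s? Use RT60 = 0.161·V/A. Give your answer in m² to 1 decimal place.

Total absorption A₁ = 258.3×0.07 + 11.3×0.32 + 258.3×0.09 + 432.2×0.08
  = 18.081 + 3.616 + 23.247 + 34.576 = 79.520 m² sabins.
Required A₂ = 0.161·1730.61/1.47 = 189.543 sabins.
Absorption to add: 189.543 − 79.520 = 110.023 sabins.
Net gain per m²: Δα = 0.77 − 0.09 = 0.68.
Panel area = 110.023 / 0.68 = 161.8 m².

161.8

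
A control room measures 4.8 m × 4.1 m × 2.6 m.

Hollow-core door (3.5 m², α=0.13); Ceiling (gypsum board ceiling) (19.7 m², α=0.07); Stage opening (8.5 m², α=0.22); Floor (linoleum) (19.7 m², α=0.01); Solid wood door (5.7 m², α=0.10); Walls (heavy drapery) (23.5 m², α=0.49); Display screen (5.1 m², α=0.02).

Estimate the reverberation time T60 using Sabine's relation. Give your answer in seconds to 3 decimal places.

0.512 s

Total absorption A = 3.5×0.13 + 19.7×0.07 + 8.5×0.22 + 19.7×0.01 + 5.7×0.10 + 23.5×0.49 + 5.1×0.02
  = 0.455 + 1.379 + 1.870 + 0.197 + 0.570 + 11.515 + 0.102 = 16.088 m² sabins.
V = 4.8·4.1·2.6 = 51.168 m³.
T = 0.161 V/A = 0.161·51.168/16.088 = 0.512 s.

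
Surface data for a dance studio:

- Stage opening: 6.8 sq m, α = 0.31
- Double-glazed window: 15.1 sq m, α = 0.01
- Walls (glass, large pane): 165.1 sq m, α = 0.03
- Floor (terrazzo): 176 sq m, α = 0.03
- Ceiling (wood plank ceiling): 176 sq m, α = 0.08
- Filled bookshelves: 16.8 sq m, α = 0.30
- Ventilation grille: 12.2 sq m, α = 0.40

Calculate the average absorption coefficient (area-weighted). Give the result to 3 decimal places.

S = Σ Sᵢ = 6.8 + 15.1 + 165.1 + 176 + 176 + 16.8 + 12.2 = 568.0 sq m.
Σ(Sᵢαᵢ) = 6.8·0.31 + 15.1·0.01 + 165.1·0.03 + 176·0.03 + 176·0.08 + 16.8·0.30 + 12.2·0.40 = 36.492.
ᾱ = A/S = 0.064.

0.064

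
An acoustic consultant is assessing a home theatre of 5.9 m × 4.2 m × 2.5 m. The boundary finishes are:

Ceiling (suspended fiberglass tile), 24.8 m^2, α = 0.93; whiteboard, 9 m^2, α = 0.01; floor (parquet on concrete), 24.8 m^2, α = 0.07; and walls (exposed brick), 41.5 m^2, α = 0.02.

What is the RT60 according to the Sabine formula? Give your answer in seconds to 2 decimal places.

A = Σ Sᵢαᵢ = 24.8×0.93 + 9×0.01 + 24.8×0.07 + 41.5×0.02 = 25.720 sabins.
Room volume: 61.95 m³.
RT60 = 0.161 · V / A = 0.161 × 61.95 / 25.720 = 0.39 s.

0.39 s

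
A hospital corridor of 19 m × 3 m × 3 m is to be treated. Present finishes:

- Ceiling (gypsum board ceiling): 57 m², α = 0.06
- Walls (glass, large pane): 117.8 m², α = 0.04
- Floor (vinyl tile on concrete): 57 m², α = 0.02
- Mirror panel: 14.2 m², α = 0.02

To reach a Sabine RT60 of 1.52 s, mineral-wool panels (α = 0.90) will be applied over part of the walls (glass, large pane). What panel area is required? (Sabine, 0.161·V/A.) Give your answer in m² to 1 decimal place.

Total absorption A₁ = 57×0.06 + 117.8×0.04 + 57×0.02 + 14.2×0.02
  = 3.420 + 4.712 + 1.140 + 0.284 = 9.556 m² sabins.
Required A₂ = 0.161·171/1.52 = 18.113 sabins.
Absorption to add: 18.113 − 9.556 = 8.556 sabins.
Net gain per m²: Δα = 0.90 − 0.04 = 0.86.
Area = ΔA/Δα = 8.556/0.86 = 9.9 m².

9.9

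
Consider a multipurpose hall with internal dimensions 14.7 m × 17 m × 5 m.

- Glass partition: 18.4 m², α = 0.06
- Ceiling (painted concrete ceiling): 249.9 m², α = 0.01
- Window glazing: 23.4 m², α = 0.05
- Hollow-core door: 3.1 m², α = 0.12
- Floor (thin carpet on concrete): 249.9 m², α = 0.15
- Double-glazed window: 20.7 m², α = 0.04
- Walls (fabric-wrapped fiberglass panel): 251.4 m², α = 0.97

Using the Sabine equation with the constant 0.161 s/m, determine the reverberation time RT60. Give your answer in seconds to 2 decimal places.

Summing Sᵢαᵢ: 1.104 + 2.499 + 1.170 + 0.372 + 37.485 + 0.828 + 243.858 → A = 287.316 sabins.
Volume V = 14.7 × 17 × 5 = 1249.5 m³.
Sabine: RT60 = 0.161 × 1249.5 / 287.316 = 0.70 s.

0.70 seconds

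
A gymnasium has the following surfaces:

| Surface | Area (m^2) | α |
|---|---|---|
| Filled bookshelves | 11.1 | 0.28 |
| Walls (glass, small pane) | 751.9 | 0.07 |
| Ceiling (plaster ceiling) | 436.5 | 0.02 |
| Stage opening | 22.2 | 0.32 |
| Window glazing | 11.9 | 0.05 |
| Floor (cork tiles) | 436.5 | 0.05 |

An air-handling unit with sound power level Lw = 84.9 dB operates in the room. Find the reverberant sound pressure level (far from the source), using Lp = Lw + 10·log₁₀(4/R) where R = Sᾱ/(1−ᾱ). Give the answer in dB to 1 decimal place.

70.9 dB

A = 93.995 sabins; S = 1670.1 m^2.
ᾱ = 0.0563, so room constant R = A/(1−ᾱ) = 99.603 m^2.
Lp = Lw + 10 log₁₀(4/R) = 84.9 -13.96 = 70.9 dB.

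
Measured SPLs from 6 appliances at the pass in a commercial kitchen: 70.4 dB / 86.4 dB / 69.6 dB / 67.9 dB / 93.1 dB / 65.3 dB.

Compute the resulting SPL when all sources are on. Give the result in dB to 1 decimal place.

94.0 dB

Sum in the linear (power) domain: Σ 10^(Lᵢ/10) = 10^(70.4/10) + 10^(86.4/10) + 10^(69.6/10) + 10^(67.9/10) + 10^(93.1/10) + 10^(65.3/10) = 2.508e+09.
Back to dB: 10·log₁₀ Σ = 94.0 dB.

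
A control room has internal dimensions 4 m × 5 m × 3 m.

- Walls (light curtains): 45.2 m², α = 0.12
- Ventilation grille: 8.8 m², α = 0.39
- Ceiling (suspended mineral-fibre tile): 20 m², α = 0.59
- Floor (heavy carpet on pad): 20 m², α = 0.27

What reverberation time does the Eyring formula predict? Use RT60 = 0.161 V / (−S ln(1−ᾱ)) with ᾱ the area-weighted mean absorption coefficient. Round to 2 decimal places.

S = Σ Sᵢ = 94.0 m².
Absorption A = 45.2·0.12 + 8.8·0.39 + 20·0.59 + 20·0.27 = 26.056 sabins.
Mean coefficient ᾱ = A/S = 0.2772.
−S·ln(1−ᾱ) = −94.0 × ln(1 − 0.2772) = 30.515.
V = 4 × 5 × 3 = 60 m³.
T = 0.161·V/[−S·ln(1−ᾱ)] = 0.161·60/30.515 = 0.32 s.

0.32 seconds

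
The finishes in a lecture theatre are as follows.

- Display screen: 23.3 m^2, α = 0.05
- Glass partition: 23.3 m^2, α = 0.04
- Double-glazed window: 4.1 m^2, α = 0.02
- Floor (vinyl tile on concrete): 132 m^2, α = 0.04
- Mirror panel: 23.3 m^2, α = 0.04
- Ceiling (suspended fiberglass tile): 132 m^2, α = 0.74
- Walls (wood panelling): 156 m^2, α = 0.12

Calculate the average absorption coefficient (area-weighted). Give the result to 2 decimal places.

S = Σ Sᵢ = 23.3 + 23.3 + 4.1 + 132 + 23.3 + 132 + 156 = 494.0 m^2.
A = 23.3×0.05 + 23.3×0.04 + 4.1×0.02 + 132×0.04 + 23.3×0.04 + 132×0.74 + 156×0.12 = 124.791 sabins.
ᾱ = A/S = 0.25.

0.25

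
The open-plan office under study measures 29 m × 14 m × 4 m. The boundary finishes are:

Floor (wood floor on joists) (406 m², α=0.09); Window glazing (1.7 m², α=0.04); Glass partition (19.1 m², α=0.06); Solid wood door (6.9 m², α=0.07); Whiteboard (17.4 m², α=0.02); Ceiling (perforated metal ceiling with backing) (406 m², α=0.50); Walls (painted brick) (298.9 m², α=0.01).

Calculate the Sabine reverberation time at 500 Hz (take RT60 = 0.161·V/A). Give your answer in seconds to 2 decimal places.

1.07 s

Total absorption A = 406·0.09 + 1.7·0.04 + 19.1·0.06 + 6.9·0.07 + 17.4·0.02 + 406·0.50 + 298.9·0.01
  = 36.540 + 0.068 + 1.146 + 0.483 + 0.348 + 203.000 + 2.989 = 244.574 m² sabins.
V = 29·14·4 = 1624 m³.
RT60 = 0.161 · V / A = 0.161 × 1624 / 244.574 = 1.07 s.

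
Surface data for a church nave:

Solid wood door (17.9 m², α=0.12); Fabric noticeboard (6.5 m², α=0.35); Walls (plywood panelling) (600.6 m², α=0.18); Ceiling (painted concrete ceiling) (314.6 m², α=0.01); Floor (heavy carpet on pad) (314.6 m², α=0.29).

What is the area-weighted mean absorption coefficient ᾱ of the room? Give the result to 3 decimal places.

S = Σ Sᵢ = 17.9 + 6.5 + 600.6 + 314.6 + 314.6 = 1254.2 m².
A = 17.9·0.12 + 6.5·0.35 + 600.6·0.18 + 314.6·0.01 + 314.6·0.29 = 206.911 sabins.
ᾱ = A/S = 0.165.

0.165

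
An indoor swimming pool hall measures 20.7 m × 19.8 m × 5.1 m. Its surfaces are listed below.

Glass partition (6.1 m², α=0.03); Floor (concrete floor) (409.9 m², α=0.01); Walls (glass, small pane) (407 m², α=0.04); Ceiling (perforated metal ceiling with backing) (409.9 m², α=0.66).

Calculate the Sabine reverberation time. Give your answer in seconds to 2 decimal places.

1.16 s

Summing Sᵢαᵢ: 0.183 + 4.099 + 16.280 + 270.534 → A = 291.096 sabins.
Room volume: 2090.286 m³.
RT60 = 0.161 · V / A = 0.161 × 2090.286 / 291.096 = 1.16 s.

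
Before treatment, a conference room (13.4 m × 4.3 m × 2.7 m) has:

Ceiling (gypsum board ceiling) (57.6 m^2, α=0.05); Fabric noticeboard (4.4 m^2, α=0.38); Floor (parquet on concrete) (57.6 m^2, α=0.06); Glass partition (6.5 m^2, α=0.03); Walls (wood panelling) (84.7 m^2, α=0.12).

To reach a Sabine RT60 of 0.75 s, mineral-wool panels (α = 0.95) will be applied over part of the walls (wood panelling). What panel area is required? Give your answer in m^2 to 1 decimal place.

18.1

Summing Sᵢαᵢ: 2.880 + 1.672 + 3.456 + 0.195 + 10.164 → A₁ = 18.367 sabins.
Required A₂ = 0.161·155.574/0.75 = 33.397 sabins.
ΔA needed = 33.397 − 18.367 = 15.030 sabins.
Each m^2 of panel replacing the walls (wood panelling) adds (0.95 − 0.12) = 0.83 sabins.
Area = ΔA/Δα = 15.030/0.83 = 18.1 m^2.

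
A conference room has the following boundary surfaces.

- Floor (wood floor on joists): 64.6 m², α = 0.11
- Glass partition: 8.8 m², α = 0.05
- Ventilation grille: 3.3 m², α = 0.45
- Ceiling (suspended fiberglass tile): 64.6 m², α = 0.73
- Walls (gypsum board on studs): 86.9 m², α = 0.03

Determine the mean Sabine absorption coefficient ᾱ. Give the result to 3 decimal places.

S = Σ Sᵢ = 64.6 + 8.8 + 3.3 + 64.6 + 86.9 = 228.2 m².
Σ(Sᵢαᵢ) = 64.6*0.11 + 8.8*0.05 + 3.3*0.45 + 64.6*0.73 + 86.9*0.03 = 58.796.
ᾱ = A/S = 0.258.

0.258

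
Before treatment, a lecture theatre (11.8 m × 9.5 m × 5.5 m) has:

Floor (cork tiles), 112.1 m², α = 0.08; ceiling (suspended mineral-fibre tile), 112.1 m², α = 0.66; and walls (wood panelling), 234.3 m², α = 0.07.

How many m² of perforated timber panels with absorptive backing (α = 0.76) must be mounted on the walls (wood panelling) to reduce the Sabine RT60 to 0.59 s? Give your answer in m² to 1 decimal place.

99.8

Equivalent absorption area: A₁ = 112.1*0.08 + 112.1*0.66 + 234.3*0.07 = 99.355 m².
Required A₂ = 0.161·616.55/0.59 = 168.245 sabins.
ΔA needed = 168.245 − 99.355 = 68.890 sabins.
Net gain per m²: Δα = 0.76 − 0.07 = 0.69.
Panel area = 68.890 / 0.69 = 99.8 m².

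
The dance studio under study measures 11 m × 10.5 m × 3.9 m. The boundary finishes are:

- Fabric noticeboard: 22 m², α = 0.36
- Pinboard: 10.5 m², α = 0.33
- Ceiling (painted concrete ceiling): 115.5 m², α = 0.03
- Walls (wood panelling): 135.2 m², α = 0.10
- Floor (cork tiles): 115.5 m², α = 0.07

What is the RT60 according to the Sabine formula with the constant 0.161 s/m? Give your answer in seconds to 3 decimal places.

Equivalent absorption area: A = 22*0.36 + 10.5*0.33 + 115.5*0.03 + 135.2*0.10 + 115.5*0.07 = 36.455 m².
Room volume: 450.45 m³.
RT60 = 0.161 · V / A = 0.161 × 450.45 / 36.455 = 1.989 s.

1.989 sec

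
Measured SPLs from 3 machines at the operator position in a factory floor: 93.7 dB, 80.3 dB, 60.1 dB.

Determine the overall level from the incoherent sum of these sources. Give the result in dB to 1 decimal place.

93.9 dB

Converting to relative power and adding: 10^(93.7/10) + 10^(80.3/10) + 10^(60.1/10) = 2.452e+09.
Back to dB: 10·log₁₀ Σ = 93.9 dB.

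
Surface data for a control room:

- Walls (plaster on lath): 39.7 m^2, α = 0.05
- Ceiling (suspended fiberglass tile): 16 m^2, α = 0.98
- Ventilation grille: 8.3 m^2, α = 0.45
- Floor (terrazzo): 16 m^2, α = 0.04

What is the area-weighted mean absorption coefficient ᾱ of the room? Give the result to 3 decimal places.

Total surface area S = 80.0 m^2.
Weighted sum Σ Sα = 22.040.
ᾱ = 22.040 / 80.0 = 0.275.

0.275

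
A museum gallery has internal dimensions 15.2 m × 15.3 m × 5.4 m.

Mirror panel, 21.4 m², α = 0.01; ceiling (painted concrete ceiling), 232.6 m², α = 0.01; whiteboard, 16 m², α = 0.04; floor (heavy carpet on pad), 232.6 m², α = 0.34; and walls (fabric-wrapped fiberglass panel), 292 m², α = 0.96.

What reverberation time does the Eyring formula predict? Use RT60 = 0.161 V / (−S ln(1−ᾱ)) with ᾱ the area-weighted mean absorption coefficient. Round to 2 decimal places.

0.42 s

S = Σ Sᵢ = 794.6 m².
Σ(Sᵢαᵢ) = 21.4·0.01 + 232.6·0.01 + 16·0.04 + 232.6·0.34 + 292·0.96 = 362.584.
Mean coefficient ᾱ = A/S = 0.4563.
Eyring denominator: −S ln(1−ᾱ) = 484.196.
V = 15.2 × 15.3 × 5.4 = 1255.824 m³.
RT60 = 0.161 × 1255.824 / 484.196 = 0.42 s.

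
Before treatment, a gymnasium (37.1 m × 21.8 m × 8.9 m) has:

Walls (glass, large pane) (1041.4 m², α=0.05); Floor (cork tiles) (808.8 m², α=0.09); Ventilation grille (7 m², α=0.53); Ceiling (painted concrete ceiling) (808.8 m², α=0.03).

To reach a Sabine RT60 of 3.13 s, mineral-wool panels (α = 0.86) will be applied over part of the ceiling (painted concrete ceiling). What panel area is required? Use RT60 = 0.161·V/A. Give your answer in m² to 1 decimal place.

Total absorption A₁ = 1041.4*0.05 + 808.8*0.09 + 7*0.53 + 808.8*0.03
  = 52.070 + 72.792 + 3.710 + 24.264 = 152.836 m² sabins.
V = 7198.142 m³. Target absorption A₂ = 0.161 × 7198.142 / 3.13 = 370.256 sabins.
Absorption to add: 370.256 − 152.836 = 217.420 sabins.
Each m² of panel replacing the ceiling (painted concrete ceiling) adds (0.86 − 0.03) = 0.83 sabins.
Area = ΔA/Δα = 217.420/0.83 = 262.0 m².

262.0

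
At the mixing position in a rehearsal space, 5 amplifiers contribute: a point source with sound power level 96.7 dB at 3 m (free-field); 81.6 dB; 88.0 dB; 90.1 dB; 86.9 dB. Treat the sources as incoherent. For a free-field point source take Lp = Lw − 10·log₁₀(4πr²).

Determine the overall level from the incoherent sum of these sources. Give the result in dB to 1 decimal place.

93.7 dB

Source at 3 m: Lp = 96.7 − 10·log₁₀(4π·3²) = 96.7 − 10·log₁₀(113.097) = 76.2 dB.
Σ 10^(Lᵢ/10) = 2.33e+09.
L_total = 10·log₁₀(2.33e+09) = 93.7 dB.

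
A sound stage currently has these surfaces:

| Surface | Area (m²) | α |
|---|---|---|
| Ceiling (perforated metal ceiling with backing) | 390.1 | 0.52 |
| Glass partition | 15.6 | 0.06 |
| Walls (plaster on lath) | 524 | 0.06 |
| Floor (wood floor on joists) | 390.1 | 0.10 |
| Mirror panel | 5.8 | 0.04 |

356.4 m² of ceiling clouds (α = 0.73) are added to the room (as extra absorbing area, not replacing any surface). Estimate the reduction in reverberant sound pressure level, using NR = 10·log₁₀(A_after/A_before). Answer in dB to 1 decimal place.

2.9 dB

Summing Sᵢαᵢ: 202.852 + 0.936 + 31.440 + 39.010 + 0.232 → A_before = 274.470 sabins.
Treatment contributes 356.4·0.73 = 260.172 sabins.
A_after = 274.470 + 260.172 = 534.642 sabins.
Reduction = 10 log₁₀(A_after/A_before) = 10 log₁₀(1.9479) = 2.9 dB.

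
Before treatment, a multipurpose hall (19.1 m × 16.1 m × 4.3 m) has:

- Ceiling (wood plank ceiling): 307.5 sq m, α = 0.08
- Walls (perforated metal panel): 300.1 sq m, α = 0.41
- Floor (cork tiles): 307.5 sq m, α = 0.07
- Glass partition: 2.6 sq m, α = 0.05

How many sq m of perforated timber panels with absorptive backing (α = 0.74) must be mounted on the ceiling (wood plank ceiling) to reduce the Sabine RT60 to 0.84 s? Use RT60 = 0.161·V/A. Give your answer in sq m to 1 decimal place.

127.5

Total absorption A₁ = 307.5×0.08 + 300.1×0.41 + 307.5×0.07 + 2.6×0.05
  = 24.600 + 123.041 + 21.525 + 0.130 = 169.296 sq m sabins.
Required A₂ = 0.161·1322.293/0.84 = 253.439 sabins.
Absorption to add: 253.439 − 169.296 = 84.143 sabins.
Each sq m of panel replacing the ceiling (wood plank ceiling) adds (0.74 − 0.08) = 0.66 sabins.
Panel area = 84.143 / 0.66 = 127.5 sq m.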